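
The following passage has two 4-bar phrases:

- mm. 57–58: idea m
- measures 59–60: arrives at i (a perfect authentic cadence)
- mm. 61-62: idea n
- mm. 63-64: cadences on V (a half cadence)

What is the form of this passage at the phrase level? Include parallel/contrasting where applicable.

phrase group

The second phrase closes with a half cadence, which is not stronger than the first phrase's perfect authentic cadence; without a weak→strong cadential pair there is no antecedent–consequent relationship, so this is a phrase group rather than a period.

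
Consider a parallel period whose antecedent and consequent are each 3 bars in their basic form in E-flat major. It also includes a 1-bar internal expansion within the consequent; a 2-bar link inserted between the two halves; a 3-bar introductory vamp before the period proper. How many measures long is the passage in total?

12 measures

Basic parallel period: 3 + 3 = 6 bars.
6 (basic form) + 1 (internal expansion) + 2 (link) + 3 (introduction) = 12.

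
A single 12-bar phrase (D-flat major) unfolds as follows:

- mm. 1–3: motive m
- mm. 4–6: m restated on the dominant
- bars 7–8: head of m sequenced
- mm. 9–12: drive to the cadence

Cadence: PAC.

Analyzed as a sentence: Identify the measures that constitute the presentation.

measures 1–6

The presentation of a sentence is the basic idea (mm. 1–3) plus its repetition (measures 4–6); the presentation is therefore mm. 1-6.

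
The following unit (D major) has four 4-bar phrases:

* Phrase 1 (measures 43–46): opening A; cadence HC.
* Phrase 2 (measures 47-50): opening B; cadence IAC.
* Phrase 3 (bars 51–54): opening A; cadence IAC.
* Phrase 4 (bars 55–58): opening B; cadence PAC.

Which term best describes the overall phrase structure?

Four phrases in two halves: the first half (measures 43–50) ends with an imperfect authentic cadence, the second (measures 51-58) with a perfect authentic cadence — a large antecedent–consequent pair, i.e. a double period.
Phrase 3 begins with the same material as phrase 1, making it parallel.

parallel double period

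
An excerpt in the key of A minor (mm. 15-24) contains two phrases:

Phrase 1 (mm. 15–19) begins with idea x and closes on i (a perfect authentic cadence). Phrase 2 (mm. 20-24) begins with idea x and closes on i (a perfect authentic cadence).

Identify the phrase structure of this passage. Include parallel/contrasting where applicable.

repeated phrase

Both phrases have the same opening (x) and the same cadence (perfect authentic cadence): the second is a restatement, not a consequent, so this is a repeated phrase rather than a period.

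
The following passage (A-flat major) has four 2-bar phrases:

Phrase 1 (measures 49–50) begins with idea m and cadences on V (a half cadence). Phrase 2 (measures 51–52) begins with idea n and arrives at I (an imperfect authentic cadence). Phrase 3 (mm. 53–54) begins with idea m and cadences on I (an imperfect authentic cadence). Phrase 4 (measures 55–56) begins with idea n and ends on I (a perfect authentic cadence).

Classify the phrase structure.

Four phrases in two halves: the first half (bars 49–52) ends with an imperfect authentic cadence, the second (mm. 53–56) with a perfect authentic cadence — a large antecedent–consequent pair, i.e. a double period.
Phrase 3 begins with the same material as phrase 1, making it parallel.

parallel double period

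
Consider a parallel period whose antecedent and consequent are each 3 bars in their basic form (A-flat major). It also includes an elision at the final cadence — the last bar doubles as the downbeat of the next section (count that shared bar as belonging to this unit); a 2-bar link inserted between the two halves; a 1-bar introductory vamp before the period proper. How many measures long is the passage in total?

Basic parallel period: 3 + 3 = 6 bars.
6 (basic form) + 2 (link) + 1 (introduction) = 9.
The elision shares a bar with the next section but does not change this unit's count.

9 measures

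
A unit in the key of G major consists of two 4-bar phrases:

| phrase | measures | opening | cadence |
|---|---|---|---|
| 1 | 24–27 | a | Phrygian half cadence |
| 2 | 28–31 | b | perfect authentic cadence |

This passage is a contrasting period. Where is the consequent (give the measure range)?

measures 28–31

The antecedent is the phrase ending with the weaker cadence (Phrygian half cadence, phrase 1) and the consequent the one ending more conclusively (perfect authentic cadence, phrase 2); the consequent is mm. 28–31.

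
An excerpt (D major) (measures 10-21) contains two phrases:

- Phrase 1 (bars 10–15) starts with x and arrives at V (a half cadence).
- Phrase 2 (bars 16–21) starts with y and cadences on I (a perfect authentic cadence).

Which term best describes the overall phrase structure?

contrasting period

Phrase 1 ends with a half cadence (weaker) and phrase 2 with a perfect authentic cadence (stronger): antecedent + consequent = a period.
The two phrases open with different material (x / y), so the period is contrasting.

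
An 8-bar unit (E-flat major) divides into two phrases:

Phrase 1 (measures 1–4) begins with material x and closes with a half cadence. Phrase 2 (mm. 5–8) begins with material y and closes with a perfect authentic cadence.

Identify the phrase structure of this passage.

Phrase 1 ends with a half cadence (weaker) and phrase 2 with a perfect authentic cadence (stronger): antecedent + consequent = a period.
The two phrases open with different material (x / y), so the period is contrasting.

contrasting period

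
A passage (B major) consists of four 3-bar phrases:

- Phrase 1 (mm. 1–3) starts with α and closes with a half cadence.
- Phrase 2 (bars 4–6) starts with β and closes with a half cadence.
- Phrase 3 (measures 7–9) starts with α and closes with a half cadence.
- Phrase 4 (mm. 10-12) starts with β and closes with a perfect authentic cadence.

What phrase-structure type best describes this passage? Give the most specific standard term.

Four phrases in two halves: the first half (mm. 1-6) ends with a half cadence, the second (mm. 7–12) with a perfect authentic cadence — a large antecedent–consequent pair, i.e. a double period.
Phrase 3 begins with the same material as phrase 1, making it parallel.

parallel double period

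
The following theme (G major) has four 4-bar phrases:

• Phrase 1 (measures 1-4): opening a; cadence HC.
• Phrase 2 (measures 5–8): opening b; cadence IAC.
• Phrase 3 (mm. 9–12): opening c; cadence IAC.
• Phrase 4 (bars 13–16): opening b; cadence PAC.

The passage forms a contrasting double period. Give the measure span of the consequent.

measures 9–16

In a double period the first pair of phrases (ending imperfect authentic cadence) is the large antecedent and the second pair (ending perfect authentic cadence) is the large consequent; the consequent is measures 9–16.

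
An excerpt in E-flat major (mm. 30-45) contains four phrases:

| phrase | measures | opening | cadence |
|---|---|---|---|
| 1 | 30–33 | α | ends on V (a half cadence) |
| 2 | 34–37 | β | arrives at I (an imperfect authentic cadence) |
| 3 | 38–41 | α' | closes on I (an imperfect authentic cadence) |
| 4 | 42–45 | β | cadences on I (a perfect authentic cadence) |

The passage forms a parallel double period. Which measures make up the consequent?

measures 38–45

In a double period the first pair of phrases (ending imperfect authentic cadence) is the large antecedent and the second pair (ending perfect authentic cadence) is the large consequent; the consequent is measures 38–45.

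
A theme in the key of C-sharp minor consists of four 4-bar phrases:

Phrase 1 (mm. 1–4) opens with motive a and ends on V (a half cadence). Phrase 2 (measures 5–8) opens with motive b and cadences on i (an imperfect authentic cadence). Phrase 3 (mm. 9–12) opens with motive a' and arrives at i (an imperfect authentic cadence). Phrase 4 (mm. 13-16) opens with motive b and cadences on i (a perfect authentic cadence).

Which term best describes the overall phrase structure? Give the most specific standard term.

parallel double period

Four phrases in two halves: the first half (mm. 1-8) ends with an imperfect authentic cadence, the second (mm. 9–16) with a perfect authentic cadence — a large antecedent–consequent pair, i.e. a double period.
Phrase 3 begins with the same material as phrase 1, making it parallel.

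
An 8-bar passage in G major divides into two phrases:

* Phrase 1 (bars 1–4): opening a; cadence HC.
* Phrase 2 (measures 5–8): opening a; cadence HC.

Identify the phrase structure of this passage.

repeated phrase

Both phrases have the same opening (a) and the same cadence (half cadence): the second is a restatement, not a consequent, so this is a repeated phrase rather than a period.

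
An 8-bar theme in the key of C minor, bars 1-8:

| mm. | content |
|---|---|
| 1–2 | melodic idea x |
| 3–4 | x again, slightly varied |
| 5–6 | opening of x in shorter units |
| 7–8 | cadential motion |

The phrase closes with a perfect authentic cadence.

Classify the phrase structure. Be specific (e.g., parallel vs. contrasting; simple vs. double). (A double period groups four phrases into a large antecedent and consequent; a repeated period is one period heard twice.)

Basic idea (bars 1-2) + its repetition (measures 3-4) form the presentation; fragmentation and cadence (measures 5-8) form the continuation — the 8-bar whole is a sentence.

sentence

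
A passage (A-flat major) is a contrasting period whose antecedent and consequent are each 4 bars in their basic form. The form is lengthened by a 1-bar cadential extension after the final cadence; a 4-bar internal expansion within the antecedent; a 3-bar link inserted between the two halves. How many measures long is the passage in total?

16 measures

Basic contrasting period: 4 + 4 = 8 bars.
8 (basic form) + 1 (cadential extension) + 4 (internal expansion) + 3 (link) = 16.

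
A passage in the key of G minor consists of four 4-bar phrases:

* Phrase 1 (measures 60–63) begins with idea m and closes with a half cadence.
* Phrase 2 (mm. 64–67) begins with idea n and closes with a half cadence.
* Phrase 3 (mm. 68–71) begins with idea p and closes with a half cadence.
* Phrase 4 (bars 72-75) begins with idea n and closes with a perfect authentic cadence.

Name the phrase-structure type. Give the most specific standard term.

Four phrases in two halves: the first half (mm. 60–67) ends with a half cadence, the second (measures 68–75) with a perfect authentic cadence — a large antecedent–consequent pair, i.e. a double period.
Phrase 3 begins with different material from phrase 1, making it contrasting.

contrasting double period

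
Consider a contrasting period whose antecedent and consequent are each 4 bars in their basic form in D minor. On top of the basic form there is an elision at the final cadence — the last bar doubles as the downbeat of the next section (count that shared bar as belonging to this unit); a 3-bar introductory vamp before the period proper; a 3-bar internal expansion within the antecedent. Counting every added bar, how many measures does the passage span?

14 measures

Basic contrasting period: 4 + 4 = 8 bars.
8 (basic form) + 3 (introduction) + 3 (internal expansion) = 14.
The elision shares a bar with the next section but does not change this unit's count.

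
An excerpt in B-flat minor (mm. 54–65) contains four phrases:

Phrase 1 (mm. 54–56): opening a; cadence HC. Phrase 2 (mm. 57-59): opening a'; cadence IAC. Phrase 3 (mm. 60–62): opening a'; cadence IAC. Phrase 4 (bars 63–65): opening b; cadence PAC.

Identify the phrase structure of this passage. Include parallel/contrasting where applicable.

parallel double period

Four phrases in two halves: the first half (bars 54–59) ends with an imperfect authentic cadence, the second (bars 60–65) with a perfect authentic cadence — a large antecedent–consequent pair, i.e. a double period.
Phrase 3 begins with the same material as phrase 1, making it parallel.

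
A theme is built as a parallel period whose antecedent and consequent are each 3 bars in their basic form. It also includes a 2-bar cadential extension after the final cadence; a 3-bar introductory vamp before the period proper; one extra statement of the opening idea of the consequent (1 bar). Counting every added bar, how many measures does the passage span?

12 measures

Basic parallel period: 3 + 3 = 6 bars.
6 (basic form) + 2 (cadential extension) + 3 (introduction) + 1 (extra statement) = 12.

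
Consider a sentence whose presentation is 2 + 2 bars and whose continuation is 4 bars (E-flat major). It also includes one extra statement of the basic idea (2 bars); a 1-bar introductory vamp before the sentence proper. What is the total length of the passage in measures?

11 measures

Basic sentence: 2 + 2 + 4 = 8 bars.
8 (basic form) + 2 (extra statement) + 1 (introduction) = 11.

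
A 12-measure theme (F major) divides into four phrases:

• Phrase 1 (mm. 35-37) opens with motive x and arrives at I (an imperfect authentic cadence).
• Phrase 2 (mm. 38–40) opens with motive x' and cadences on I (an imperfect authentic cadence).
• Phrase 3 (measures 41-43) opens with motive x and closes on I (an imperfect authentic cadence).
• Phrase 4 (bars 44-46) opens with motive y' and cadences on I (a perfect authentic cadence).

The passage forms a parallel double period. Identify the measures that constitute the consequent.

In a double period the four phrases pair into a large antecedent (phrases 1–2, ending imperfect authentic cadence) and a large consequent (phrases 3–4, ending perfect authentic cadence). The consequent spans mm. 41–46.

measures 41–46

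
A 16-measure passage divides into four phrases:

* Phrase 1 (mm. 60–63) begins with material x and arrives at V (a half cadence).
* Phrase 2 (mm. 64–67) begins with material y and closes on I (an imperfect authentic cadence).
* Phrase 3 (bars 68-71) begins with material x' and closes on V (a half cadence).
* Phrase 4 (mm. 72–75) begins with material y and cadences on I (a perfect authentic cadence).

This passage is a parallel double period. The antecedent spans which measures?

measures 60–67

In a double period the four phrases pair into a large antecedent (phrases 1–2, ending imperfect authentic cadence) and a large consequent (phrases 3–4, ending perfect authentic cadence). The antecedent spans mm. 60–67.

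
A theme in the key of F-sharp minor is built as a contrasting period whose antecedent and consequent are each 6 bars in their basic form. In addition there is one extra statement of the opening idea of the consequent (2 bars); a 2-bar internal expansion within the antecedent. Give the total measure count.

Basic contrasting period: 6 + 6 = 12 bars.
12 (basic form) + 2 (extra statement) + 2 (internal expansion) = 16.

16 measures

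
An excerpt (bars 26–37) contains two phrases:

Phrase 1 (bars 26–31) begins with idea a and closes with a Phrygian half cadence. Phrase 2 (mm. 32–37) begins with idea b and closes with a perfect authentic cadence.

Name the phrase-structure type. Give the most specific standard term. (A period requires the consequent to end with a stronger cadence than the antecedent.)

contrasting period

Phrase 1 ends with a Phrygian half cadence (weaker) and phrase 2 with a perfect authentic cadence (stronger): antecedent + consequent = a period.
The two phrases open with different material (a / b), so the period is contrasting.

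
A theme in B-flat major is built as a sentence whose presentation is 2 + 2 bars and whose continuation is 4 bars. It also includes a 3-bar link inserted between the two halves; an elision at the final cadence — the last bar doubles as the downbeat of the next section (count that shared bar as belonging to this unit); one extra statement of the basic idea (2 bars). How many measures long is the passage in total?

Basic sentence: 2 + 2 + 4 = 8 bars.
8 (basic form) + 3 (link) + 2 (extra statement) = 13.
The elision shares a bar with the next section but does not change this unit's count.

13 measures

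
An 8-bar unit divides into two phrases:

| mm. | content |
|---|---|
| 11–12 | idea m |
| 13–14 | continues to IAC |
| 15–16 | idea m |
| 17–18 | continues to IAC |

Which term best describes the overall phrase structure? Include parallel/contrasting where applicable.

repeated phrase

Both phrases have the same opening (m) and the same cadence (imperfect authentic cadence): the second is a restatement, not a consequent, so this is a repeated phrase rather than a period.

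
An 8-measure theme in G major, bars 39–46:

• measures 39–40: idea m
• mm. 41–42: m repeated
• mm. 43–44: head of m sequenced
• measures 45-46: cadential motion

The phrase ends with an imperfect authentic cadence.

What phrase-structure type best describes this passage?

Basic idea (mm. 39-40) + its repetition (measures 41–42) form the presentation; fragmentation and cadence (measures 43-46) form the continuation — the 8-bar whole is a sentence.

sentence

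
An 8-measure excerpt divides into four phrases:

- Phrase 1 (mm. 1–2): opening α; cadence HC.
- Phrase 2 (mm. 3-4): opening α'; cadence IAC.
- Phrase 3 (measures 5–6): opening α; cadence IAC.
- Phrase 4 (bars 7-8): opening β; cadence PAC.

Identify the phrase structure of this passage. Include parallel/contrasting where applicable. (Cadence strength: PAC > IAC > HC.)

parallel double period

Four phrases in two halves: the first half (measures 1–4) ends with an imperfect authentic cadence, the second (bars 5-8) with a perfect authentic cadence — a large antecedent–consequent pair, i.e. a double period.
Phrase 3 begins with the same material as phrase 1, making it parallel.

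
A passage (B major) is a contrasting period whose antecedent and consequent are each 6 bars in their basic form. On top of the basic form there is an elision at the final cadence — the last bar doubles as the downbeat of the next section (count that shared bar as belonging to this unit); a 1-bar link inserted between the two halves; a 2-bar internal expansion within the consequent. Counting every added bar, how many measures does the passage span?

Basic contrasting period: 6 + 6 = 12 bars.
12 (basic form) + 1 (link) + 2 (internal expansion) = 15.
The elision shares a bar with the next section but does not change this unit's count.

15 measures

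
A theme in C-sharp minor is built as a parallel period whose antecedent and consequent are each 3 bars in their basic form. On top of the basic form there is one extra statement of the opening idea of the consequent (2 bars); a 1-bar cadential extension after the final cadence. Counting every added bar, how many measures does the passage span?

Basic parallel period: 3 + 3 = 6 bars.
6 (basic form) + 2 (extra statement) + 1 (cadential extension) = 9.

9 measures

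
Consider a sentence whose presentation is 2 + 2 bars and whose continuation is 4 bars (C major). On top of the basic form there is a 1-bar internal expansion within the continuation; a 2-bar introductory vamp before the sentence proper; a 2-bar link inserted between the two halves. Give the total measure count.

13 measures

Basic sentence: 2 + 2 + 4 = 8 bars.
8 (basic form) + 1 (internal expansion) + 2 (introduction) + 2 (link) = 13.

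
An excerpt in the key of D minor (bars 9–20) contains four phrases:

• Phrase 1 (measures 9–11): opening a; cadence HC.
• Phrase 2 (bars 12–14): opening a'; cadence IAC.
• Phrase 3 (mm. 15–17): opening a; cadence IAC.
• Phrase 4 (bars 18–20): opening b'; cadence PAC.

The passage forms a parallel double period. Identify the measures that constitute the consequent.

measures 15–20

In a double period the four phrases pair into a large antecedent (phrases 1–2, ending imperfect authentic cadence) and a large consequent (phrases 3–4, ending perfect authentic cadence). The consequent spans bars 15–20.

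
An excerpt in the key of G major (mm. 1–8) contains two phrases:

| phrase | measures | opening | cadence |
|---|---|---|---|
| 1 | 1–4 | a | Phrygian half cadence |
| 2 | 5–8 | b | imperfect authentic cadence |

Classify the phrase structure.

Phrase 1 ends with a Phrygian half cadence (weaker) and phrase 2 with an imperfect authentic cadence (stronger): antecedent + consequent = a period.
The two phrases open with different material (a / b), so the period is contrasting.

contrasting period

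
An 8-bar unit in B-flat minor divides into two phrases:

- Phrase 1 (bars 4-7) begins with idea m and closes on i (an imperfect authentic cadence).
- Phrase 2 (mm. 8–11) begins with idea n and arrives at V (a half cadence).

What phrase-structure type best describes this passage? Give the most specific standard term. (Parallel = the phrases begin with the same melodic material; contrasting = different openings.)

phrase group

The second phrase closes with a half cadence, which is not stronger than the first phrase's imperfect authentic cadence; without a weak→strong cadential pair there is no antecedent–consequent relationship, so this is a phrase group rather than a period.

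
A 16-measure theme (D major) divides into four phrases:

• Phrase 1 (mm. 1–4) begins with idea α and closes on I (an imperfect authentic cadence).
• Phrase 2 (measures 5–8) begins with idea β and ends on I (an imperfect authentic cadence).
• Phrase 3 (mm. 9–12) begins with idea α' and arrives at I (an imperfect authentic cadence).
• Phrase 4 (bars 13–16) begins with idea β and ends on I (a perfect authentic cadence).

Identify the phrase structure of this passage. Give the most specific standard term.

parallel double period

Four phrases in two halves: the first half (measures 1–8) ends with an imperfect authentic cadence, the second (mm. 9-16) with a perfect authentic cadence — a large antecedent–consequent pair, i.e. a double period.
Phrase 3 begins with the same material as phrase 1, making it parallel.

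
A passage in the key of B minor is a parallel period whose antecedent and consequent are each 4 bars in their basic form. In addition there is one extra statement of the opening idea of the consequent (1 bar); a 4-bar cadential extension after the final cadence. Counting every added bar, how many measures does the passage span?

Basic parallel period: 4 + 4 = 8 bars.
8 (basic form) + 1 (extra statement) + 4 (cadential extension) = 13.

13 measures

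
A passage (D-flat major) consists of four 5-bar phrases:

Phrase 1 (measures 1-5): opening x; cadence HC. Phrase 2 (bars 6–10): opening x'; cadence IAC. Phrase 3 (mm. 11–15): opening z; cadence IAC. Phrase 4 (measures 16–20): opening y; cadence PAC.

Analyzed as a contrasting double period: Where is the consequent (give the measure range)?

measures 11–20

In a double period the four phrases pair into a large antecedent (phrases 1–2, ending imperfect authentic cadence) and a large consequent (phrases 3–4, ending perfect authentic cadence). The consequent spans measures 11–20.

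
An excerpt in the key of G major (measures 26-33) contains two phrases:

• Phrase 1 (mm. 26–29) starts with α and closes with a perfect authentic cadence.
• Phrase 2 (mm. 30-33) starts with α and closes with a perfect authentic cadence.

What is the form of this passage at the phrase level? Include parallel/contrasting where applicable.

repeated phrase

Both phrases have the same opening (α) and the same cadence (perfect authentic cadence): the second is a restatement, not a consequent, so this is a repeated phrase rather than a period.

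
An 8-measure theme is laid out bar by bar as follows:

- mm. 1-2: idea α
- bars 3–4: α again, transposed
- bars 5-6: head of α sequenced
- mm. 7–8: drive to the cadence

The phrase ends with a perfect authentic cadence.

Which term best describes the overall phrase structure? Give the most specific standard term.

sentence

Basic idea (mm. 1–2) + its repetition (mm. 3–4) form the presentation; fragmentation and cadence (bars 5–8) form the continuation — the 8-bar whole is a sentence.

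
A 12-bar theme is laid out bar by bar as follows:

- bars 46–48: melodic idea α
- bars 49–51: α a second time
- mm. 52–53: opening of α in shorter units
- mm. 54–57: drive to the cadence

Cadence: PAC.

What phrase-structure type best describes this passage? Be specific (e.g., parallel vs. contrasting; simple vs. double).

sentence

Basic idea (measures 46-48) + its repetition (mm. 49–51) form the presentation; fragmentation and cadence (mm. 52–57) form the continuation — the 12-bar whole is a sentence.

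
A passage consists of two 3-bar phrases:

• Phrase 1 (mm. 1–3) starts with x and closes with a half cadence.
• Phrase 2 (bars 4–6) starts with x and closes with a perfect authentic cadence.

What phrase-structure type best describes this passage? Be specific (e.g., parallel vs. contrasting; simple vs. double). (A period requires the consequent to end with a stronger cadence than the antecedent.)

Phrase 1 ends with a half cadence (weaker) and phrase 2 with a perfect authentic cadence (stronger): antecedent + consequent = a period.
The two phrases open with the same material (x / x), so the period is parallel.

parallel period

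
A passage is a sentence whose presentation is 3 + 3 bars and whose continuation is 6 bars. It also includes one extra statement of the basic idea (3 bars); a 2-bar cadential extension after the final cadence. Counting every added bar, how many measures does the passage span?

17 measures

Basic sentence: 3 + 3 + 6 = 12 bars.
12 (basic form) + 3 (extra statement) + 2 (cadential extension) = 17.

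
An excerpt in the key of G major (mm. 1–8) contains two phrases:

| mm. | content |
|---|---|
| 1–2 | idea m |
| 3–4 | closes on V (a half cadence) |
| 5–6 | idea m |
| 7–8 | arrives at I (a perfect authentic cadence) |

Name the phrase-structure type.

parallel period

Phrase 1 ends with a half cadence (weaker) and phrase 2 with a perfect authentic cadence (stronger): antecedent + consequent = a period.
The two phrases open with the same material (m / m), so the period is parallel.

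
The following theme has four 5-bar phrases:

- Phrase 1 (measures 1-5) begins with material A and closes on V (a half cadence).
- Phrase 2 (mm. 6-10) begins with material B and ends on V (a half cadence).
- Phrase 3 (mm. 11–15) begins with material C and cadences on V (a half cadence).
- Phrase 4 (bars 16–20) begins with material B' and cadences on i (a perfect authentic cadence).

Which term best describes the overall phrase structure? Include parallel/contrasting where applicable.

Four phrases in two halves: the first half (measures 1-10) ends with a half cadence, the second (bars 11–20) with a perfect authentic cadence — a large antecedent–consequent pair, i.e. a double period.
Phrase 3 begins with different material from phrase 1, making it contrasting.

contrasting double period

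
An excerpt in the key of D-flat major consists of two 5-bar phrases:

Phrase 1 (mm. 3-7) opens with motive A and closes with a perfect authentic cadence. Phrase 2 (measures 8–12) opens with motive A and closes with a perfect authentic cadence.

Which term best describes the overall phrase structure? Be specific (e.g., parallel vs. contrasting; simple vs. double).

Both phrases have the same opening (A) and the same cadence (perfect authentic cadence): the second is a restatement, not a consequent, so this is a repeated phrase rather than a period.

repeated phrase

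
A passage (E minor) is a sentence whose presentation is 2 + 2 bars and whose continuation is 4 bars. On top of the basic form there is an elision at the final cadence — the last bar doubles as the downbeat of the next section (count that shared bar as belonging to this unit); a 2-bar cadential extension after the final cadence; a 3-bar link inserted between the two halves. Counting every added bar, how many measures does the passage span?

Basic sentence: 2 + 2 + 4 = 8 bars.
8 (basic form) + 2 (cadential extension) + 3 (link) = 13.
The elision shares a bar with the next section but does not change this unit's count.

13 measures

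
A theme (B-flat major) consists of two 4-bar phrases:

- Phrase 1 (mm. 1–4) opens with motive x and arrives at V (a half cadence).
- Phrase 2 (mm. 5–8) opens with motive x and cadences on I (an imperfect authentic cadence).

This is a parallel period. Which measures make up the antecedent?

measures 1–4

The phrase ending with the weaker cadence (half cadence) is the antecedent; the one ending more conclusively (imperfect authentic cadence) is the consequent. The antecedent is measures 1–4.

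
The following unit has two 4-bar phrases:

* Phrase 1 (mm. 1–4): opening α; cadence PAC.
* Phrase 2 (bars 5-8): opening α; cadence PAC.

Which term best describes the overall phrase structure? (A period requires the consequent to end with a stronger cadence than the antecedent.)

Both phrases have the same opening (α) and the same cadence (perfect authentic cadence): the second is a restatement, not a consequent, so this is a repeated phrase rather than a period.

repeated phrase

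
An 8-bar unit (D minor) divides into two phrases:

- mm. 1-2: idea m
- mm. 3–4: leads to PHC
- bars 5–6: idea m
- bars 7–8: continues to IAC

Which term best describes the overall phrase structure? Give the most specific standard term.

parallel period

Phrase 1 ends with a Phrygian half cadence (weaker) and phrase 2 with an imperfect authentic cadence (stronger): antecedent + consequent = a period.
The two phrases open with the same material (m / m), so the period is parallel.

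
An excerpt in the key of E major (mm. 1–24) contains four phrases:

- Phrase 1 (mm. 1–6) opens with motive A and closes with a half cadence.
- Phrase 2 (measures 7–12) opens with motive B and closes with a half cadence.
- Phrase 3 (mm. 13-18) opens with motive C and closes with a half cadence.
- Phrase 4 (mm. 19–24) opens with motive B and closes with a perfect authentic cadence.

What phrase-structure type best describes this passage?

Four phrases in two halves: the first half (mm. 1–12) ends with a half cadence, the second (mm. 13–24) with a perfect authentic cadence — a large antecedent–consequent pair, i.e. a double period.
Phrase 3 begins with different material from phrase 1, making it contrasting.

contrasting double period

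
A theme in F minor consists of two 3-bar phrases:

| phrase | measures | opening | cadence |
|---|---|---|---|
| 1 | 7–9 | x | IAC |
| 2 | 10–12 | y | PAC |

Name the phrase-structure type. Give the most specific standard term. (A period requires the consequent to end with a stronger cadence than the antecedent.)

contrasting period

Phrase 1 ends with an imperfect authentic cadence (weaker) and phrase 2 with a perfect authentic cadence (stronger): antecedent + consequent = a period.
The two phrases open with different material (x / y), so the period is contrasting.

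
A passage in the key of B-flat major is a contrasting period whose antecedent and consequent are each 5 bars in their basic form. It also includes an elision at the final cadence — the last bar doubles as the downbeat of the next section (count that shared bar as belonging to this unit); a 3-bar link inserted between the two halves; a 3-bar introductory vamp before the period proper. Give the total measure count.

Basic contrasting period: 5 + 5 = 10 bars.
10 (basic form) + 3 (link) + 3 (introduction) = 16.
The elision shares a bar with the next section but does not change this unit's count.

16 measures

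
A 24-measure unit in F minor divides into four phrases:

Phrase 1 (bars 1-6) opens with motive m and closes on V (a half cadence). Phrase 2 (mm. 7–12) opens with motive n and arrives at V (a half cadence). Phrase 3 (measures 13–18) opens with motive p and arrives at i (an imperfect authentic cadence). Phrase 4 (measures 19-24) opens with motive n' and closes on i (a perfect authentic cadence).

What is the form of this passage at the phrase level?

Four phrases in two halves: the first half (mm. 1-12) ends with a half cadence, the second (mm. 13-24) with a perfect authentic cadence — a large antecedent–consequent pair, i.e. a double period.
Phrase 3 begins with different material from phrase 1, making it contrasting.

contrasting double period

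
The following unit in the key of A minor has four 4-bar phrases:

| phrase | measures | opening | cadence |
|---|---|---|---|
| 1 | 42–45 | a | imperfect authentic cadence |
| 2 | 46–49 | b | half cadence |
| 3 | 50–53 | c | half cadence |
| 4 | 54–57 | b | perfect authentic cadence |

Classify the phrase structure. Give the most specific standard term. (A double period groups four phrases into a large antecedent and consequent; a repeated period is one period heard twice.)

Four phrases in two halves: the first half (measures 42–49) ends with a half cadence, the second (mm. 50-57) with a perfect authentic cadence — a large antecedent–consequent pair, i.e. a double period.
Phrase 3 begins with different material from phrase 1, making it contrasting.

contrasting double period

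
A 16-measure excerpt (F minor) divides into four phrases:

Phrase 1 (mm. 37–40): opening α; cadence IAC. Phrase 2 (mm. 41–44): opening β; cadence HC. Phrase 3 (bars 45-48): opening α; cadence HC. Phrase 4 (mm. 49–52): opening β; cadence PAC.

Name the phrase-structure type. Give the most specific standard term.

Four phrases in two halves: the first half (mm. 37–44) ends with a half cadence, the second (measures 45-52) with a perfect authentic cadence — a large antecedent–consequent pair, i.e. a double period.
Phrase 3 begins with the same material as phrase 1, making it parallel.

parallel double period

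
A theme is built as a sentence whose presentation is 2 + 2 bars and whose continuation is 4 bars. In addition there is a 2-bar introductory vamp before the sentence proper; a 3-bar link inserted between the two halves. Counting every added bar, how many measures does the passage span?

Basic sentence: 2 + 2 + 4 = 8 bars.
8 (basic form) + 2 (introduction) + 3 (link) = 13.

13 measures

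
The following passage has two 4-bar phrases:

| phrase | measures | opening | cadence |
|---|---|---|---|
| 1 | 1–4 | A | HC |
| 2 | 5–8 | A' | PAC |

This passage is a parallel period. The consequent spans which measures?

measures 5–8

The antecedent is the phrase ending with the weaker cadence (half cadence, phrase 1) and the consequent the one ending more conclusively (perfect authentic cadence, phrase 2); the consequent is measures 5–8.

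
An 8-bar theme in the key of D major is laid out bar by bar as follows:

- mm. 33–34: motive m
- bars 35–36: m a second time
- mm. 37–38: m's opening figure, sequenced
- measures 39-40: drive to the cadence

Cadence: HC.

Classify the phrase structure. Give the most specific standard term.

sentence

Basic idea (bars 33–34) + its repetition (measures 35–36) form the presentation; fragmentation and cadence (mm. 37–40) form the continuation — the 8-bar whole is a sentence.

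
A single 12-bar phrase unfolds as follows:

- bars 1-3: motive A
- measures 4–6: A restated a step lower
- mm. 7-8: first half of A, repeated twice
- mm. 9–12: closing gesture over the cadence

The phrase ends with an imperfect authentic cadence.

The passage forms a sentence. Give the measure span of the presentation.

measures 1–6

The presentation of a sentence is the basic idea (mm. 1–3) plus its repetition (measures 4–6); the presentation is therefore bars 1–6.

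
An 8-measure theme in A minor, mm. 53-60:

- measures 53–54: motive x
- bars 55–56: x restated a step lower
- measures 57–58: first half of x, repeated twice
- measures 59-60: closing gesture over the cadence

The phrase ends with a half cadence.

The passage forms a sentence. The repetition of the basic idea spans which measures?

measures 55–56

The presentation of a sentence is the basic idea (bars 53–54) plus its repetition (mm. 55–56); the repetition of the basic idea is therefore bars 55-56.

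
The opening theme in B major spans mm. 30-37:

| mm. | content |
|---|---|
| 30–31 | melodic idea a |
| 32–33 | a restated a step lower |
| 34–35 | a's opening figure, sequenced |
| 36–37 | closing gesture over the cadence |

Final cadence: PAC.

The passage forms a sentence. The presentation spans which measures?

measures 30–33

The presentation of a sentence is the basic idea (mm. 30-31) plus its repetition (bars 32–33); the presentation is therefore bars 30-33.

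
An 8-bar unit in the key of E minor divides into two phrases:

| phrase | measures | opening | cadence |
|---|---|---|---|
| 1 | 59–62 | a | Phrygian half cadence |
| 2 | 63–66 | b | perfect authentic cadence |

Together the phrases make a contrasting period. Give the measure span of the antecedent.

measures 59–62

The phrase ending with the weaker cadence (Phrygian half cadence) is the antecedent; the one ending more conclusively (perfect authentic cadence) is the consequent. The antecedent is measures 59–62.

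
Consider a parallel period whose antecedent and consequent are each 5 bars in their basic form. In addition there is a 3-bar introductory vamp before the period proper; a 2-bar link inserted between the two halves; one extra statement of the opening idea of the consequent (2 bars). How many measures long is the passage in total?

17 measures

Basic parallel period: 5 + 5 = 10 bars.
10 (basic form) + 3 (introduction) + 2 (link) + 2 (extra statement) = 17.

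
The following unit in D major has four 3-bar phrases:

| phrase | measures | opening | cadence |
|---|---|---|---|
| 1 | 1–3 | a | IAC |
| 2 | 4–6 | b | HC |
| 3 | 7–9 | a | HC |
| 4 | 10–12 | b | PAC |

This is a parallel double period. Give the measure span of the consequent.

In a double period the first pair of phrases (ending half cadence) is the large antecedent and the second pair (ending perfect authentic cadence) is the large consequent; the consequent is measures 7–12.

measures 7–12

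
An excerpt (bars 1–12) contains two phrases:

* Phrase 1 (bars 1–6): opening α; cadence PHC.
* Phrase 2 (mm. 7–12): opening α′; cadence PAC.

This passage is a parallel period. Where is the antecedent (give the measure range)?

The antecedent is the phrase ending with the weaker cadence (Phrygian half cadence, phrase 1) and the consequent the one ending more conclusively (perfect authentic cadence, phrase 2); the antecedent is bars 1–6.

measures 1–6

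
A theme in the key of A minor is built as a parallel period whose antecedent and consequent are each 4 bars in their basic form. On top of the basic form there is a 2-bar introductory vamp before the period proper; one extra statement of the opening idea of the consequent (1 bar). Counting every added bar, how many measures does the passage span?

Basic parallel period: 4 + 4 = 8 bars.
8 (basic form) + 2 (introduction) + 1 (extra statement) = 11.

11 measures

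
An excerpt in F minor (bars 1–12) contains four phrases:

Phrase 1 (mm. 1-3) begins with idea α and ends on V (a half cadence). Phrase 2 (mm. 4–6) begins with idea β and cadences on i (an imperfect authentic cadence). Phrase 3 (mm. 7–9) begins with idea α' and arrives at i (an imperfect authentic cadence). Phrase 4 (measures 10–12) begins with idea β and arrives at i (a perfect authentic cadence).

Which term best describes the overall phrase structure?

Four phrases in two halves: the first half (measures 1-6) ends with an imperfect authentic cadence, the second (measures 7–12) with a perfect authentic cadence — a large antecedent–consequent pair, i.e. a double period.
Phrase 3 begins with the same material as phrase 1, making it parallel.

parallel double period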